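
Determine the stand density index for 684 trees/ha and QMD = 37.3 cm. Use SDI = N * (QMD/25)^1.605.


QMD/25 = 37.3/25 = 1.492
(1.492)^1.605 = exp(1.605 * ln(1.492)) = exp(1.605 * 0.400118) = exp(0.642189) = 1.90064
SDI = 684 * 1.90064 = 1300.04 ≈ 1300

1300


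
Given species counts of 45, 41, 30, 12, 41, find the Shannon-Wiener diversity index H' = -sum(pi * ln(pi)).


Total N = 45 + 41 + 30 + 12 + 41 = 169
Per-species terms:
  p = 45/169 = 0.266272; ln(p) = -1.323237; p*ln(p) = 0.266272 * (-1.323237) = -0.352341
  p = 41/169 = 0.242604; ln(p) = -1.416325; p*ln(p) = 0.242604 * (-1.416325) = -0.343606
  p = 30/169 = 0.177515; ln(p) = -1.728700; p*ln(p) = 0.177515 * (-1.728700) = -0.306870
  p = 12/169 = 0.071006; ln(p) = -2.644991; p*ln(p) = 0.071006 * (-2.644991) = -0.187810
  p = 41/169 = 0.242604; ln(p) = -1.416325; p*ln(p) = 0.242604 * (-1.416325) = -0.343606
sum(p*ln(p)) = (-0.352341) + (-0.343606) + (-0.306870) + (-0.187810) + (-0.343606) = -1.534233
H' = -(-1.534233) = 1.534233 ≈ 1.5342

1.5342


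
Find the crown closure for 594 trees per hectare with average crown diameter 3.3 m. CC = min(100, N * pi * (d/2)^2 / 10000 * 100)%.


(d/2)^2 = (3.3/2)^2 = 1.65^2 = 2.7225
Crown area = 3.141593 * 2.7225 = 8.55299 m^2
N * area / 10000 * 100 = 594 * 8.55299 / 10000 * 100 = 50.8048
CC = min(100, 50.8048) = 50.8048 ≈ 50.8%

50.8%


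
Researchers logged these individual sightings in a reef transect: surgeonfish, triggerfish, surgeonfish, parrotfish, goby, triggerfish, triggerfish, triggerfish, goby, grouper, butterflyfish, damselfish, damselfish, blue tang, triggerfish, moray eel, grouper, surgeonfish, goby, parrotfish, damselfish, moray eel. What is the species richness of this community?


Total individuals logged = 22
Distinct species (count of individuals): surgeonfish (3), triggerfish (5), parrotfish (2), goby (3), grouper (2), butterflyfish (1), damselfish (3), blue tang (1), moray eel (2)
Species richness = number of distinct species = 9

9


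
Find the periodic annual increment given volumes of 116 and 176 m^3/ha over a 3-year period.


PAI = (V2 - V1) / period = (176 - 116) / 3 = 60 / 3 = 20.00 m^3/ha/yr

20.00 m^3/ha/yr


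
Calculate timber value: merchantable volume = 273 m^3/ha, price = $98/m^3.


Value = 273 * 98 = $26754/ha

$26754/ha


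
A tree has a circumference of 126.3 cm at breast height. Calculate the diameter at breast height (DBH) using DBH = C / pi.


DBH = C / pi = 126.3 / 3.141593 = 40.2025 ≈ 40.20 cm

40.20 cm


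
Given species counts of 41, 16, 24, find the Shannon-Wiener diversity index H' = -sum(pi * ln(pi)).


Total N = 41 + 16 + 24 = 81
Per-species terms:
  p = 41/81 = 0.506173; ln(p) = -0.680877; p*ln(p) = 0.506173 * (-0.680877) = -0.344642
  p = 16/81 = 0.197531; ln(p) = -1.621860; p*ln(p) = 0.197531 * (-1.621860) = -0.320368
  p = 24/81 = 0.296296; ln(p) = -1.216396; p*ln(p) = 0.296296 * (-1.216396) = -0.360413
sum(p*ln(p)) = (-0.344642) + (-0.320368) + (-0.360413) = -1.025423
H' = -(-1.025423) = 1.025423 ≈ 1.0254

1.0254


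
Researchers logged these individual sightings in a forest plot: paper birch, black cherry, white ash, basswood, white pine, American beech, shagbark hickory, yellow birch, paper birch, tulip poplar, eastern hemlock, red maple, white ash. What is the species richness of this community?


Total individuals logged = 13
Distinct species (count of individuals): paper birch (2), black cherry (1), white ash (2), basswood (1), white pine (1), American beech (1), shagbark hickory (1), yellow birch (1), tulip poplar (1), eastern hemlock (1), red maple (1)
Species richness = number of distinct species = 11

11


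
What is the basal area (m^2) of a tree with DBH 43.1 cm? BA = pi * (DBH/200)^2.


D/200 = 43.1/200 = 0.2155 m
(D/200)^2 = 0.2155^2 = 0.04644025
BA = 3.141593 * 0.04644025 = 0.145896 ≈ 0.1459 m^2

0.1459 m^2


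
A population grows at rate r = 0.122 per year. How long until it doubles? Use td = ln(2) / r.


td = ln(2) / 0.122 = 0.693147 / 0.122 = 5.68153 ≈ 5.7 years

5.7 years


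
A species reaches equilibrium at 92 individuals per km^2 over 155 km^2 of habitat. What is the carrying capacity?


K = 92 * 155 = 14260 individuals

14260 individuals


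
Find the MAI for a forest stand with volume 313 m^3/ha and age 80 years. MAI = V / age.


MAI = 313 / 80 = 3.9125 ≈ 3.91 m^3/ha/yr

3.91 m^3/ha/yr


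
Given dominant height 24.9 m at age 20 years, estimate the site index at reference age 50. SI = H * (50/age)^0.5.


50/20 = 2.50000
(2.50000)^0.5 = 1.58114
SI = 24.9 * 1.58114 = 39.3704 ≈ 39.4 m

39.4 m


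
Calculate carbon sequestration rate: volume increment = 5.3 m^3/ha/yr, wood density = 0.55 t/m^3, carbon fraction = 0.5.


C = 5.3 * 0.55 * 0.5 = 1.4575 ≈ 1.46 t C/ha/yr

1.46 t C/ha/yr


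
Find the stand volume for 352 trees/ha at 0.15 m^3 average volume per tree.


V_stand = 352 * 0.15 = 52.8 m^3/ha

52.8 m^3/ha


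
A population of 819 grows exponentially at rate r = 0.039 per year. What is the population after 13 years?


r*t = 0.039 * 13 = 0.507
exp(0.507) = 1.66030
N = 819 * 1.66030 = 1359.79 ≈ 1360

1360


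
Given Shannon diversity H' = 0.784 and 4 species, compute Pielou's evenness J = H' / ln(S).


ln(4) = 1.38629
J = H' / ln(S) = 0.784 / 1.38629 = 0.565538 ≈ 0.5655

0.5655


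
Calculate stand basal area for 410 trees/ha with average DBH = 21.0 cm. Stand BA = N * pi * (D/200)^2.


(D/200)^2 = (21.0/200)^2 = 0.105^2 = 0.011025
Individual BA = 3.141593 * 0.011025 = 0.0346361 m^2
Stand BA = 410 * 0.0346361 = 14.2008 ≈ 14.20 m^2/ha

14.20 m^2/ha


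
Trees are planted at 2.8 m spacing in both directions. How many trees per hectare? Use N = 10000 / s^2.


N = 10000 / 2.8^2 = 10000 / 7.84 = 1275.51 ≈ 1276 trees/ha

1276 trees/ha


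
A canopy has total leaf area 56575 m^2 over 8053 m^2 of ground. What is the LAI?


LAI = 56575 / 8053 = 7.0253 ≈ 7.03

7.03


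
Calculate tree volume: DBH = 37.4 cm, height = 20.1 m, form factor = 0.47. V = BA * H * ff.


(D/200)^2 = (37.4/200)^2 = 0.187^2 = 0.034969
BA = 3.141593 * 0.034969 = 0.109858 m^2
V = 0.109858 * 20.1 * 0.47 = 1.03783 ≈ 1.038 m^3

1.038 m^3


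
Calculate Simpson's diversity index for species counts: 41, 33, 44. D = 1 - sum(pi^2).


Total N = 41 + 33 + 44 = 118
Per-species terms:
  p = 41/118 = 0.347458; p^2 = 0.347458^2 = 0.120727
  p = 33/118 = 0.279661; p^2 = 0.279661^2 = 0.078210
  p = 44/118 = 0.372881; p^2 = 0.372881^2 = 0.139040
sum(p^2) = 0.120727 + 0.078210 + 0.139040 = 0.337977
D = 1 - 0.337977 = 0.662023 ≈ 0.6620

0.6620


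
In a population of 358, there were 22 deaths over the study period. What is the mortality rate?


Mortality rate = 22 / 358 = 0.061453 ≈ 0.0615

0.0615


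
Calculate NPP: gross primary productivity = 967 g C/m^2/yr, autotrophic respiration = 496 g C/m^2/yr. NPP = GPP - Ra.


NPP = GPP - Ra = 967 - 496 = 471 g C/m^2/yr

471 g C/m^2/yr


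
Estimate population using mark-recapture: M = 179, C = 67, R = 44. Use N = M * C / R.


N = M * C / R = 179 * 67 / 44 = 11993 / 44 = 272.57 ≈ 273

273 individuals


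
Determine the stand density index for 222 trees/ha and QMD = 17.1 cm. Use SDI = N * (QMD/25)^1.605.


QMD/25 = 17.1/25 = 0.684
(0.684)^1.605 = exp(1.605 * ln(0.684)) = exp(1.605 * (-0.379797)) = exp(-0.609574) = 0.543582
SDI = 222 * 0.543582 = 120.675 ≈ 121

121


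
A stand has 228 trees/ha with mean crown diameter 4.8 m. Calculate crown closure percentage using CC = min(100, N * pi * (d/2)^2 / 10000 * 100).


(d/2)^2 = (4.8/2)^2 = 2.4^2 = 5.76
Crown area = 3.141593 * 5.76 = 18.0956 m^2
N * area / 10000 * 100 = 228 * 18.0956 / 10000 * 100 = 41.2580
CC = min(100, 41.2580) = 41.2580 ≈ 41.3%

41.3%


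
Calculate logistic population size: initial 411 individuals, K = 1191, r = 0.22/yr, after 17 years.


(K - N0)/N0 = (1191 - 411)/411 = 780/411 = 1.89781
r*t = 0.22 * 17 = 3.74; exp(-3.74) = 0.0237541
1.89781 * 0.0237541 = 0.0450808
1 + 0.0450808 = 1.04508
N = 1191 / 1.04508 = 1139.63 ≈ 1140

1140


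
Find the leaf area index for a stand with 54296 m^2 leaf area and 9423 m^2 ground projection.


LAI = 54296 / 9423 = 5.7621 ≈ 5.76

5.76


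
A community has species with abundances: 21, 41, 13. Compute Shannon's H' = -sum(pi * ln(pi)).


Total N = 21 + 41 + 13 = 75
Per-species terms:
  p = 21/75 = 0.280000; ln(p) = -1.272966; p*ln(p) = 0.280000 * (-1.272966) = -0.356430
  p = 41/75 = 0.546667; ln(p) = -0.603915; p*ln(p) = 0.546667 * (-0.603915) = -0.330140
  p = 13/75 = 0.173333; ln(p) = -1.752541; p*ln(p) = 0.173333 * (-1.752541) = -0.303773
sum(p*ln(p)) = (-0.356430) + (-0.330140) + (-0.303773) = -0.990343
H' = -(-0.990343) = 0.990343 ≈ 0.9903

0.9903


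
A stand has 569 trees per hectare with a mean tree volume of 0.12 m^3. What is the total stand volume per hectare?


V_stand = 569 * 0.12 = 68.28 ≈ 68.3 m^3/ha

68.3 m^3/ha


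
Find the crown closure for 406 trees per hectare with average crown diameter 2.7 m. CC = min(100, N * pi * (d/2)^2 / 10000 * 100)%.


(d/2)^2 = (2.7/2)^2 = 1.35^2 = 1.8225
Crown area = 3.141593 * 1.8225 = 5.72555 m^2
N * area / 10000 * 100 = 406 * 5.72555 / 10000 * 100 = 23.2457
CC = min(100, 23.2457) = 23.2457 ≈ 23.2%

23.2%


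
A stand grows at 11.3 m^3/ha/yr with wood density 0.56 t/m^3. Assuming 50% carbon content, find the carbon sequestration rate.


C = 11.3 * 0.56 * 0.5 = 3.164 ≈ 3.16 t C/ha/yr

3.16 t C/ha/yr


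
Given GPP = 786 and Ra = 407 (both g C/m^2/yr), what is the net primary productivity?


NPP = GPP - Ra = 786 - 407 = 379 g C/m^2/yr

379 g C/m^2/yr


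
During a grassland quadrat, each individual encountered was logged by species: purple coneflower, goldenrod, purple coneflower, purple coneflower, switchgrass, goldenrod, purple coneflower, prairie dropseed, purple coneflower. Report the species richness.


Total individuals logged = 9
Distinct species (count of individuals): purple coneflower (5), goldenrod (2), switchgrass (1), prairie dropseed (1)
Species richness = number of distinct species = 4

4


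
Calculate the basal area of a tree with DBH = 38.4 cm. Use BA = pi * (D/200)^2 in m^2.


D/200 = 38.4/200 = 0.192 m
(D/200)^2 = 0.192^2 = 0.036864
BA = 3.141593 * 0.036864 = 0.115812 ≈ 0.1158 m^2

0.1158 m^2


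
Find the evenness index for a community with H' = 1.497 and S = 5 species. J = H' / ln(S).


ln(5) = 1.60944
J = H' / ln(S) = 1.497 / 1.60944 = 0.930137 ≈ 0.9301

0.9301


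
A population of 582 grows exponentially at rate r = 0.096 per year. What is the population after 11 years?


r*t = 0.096 * 11 = 1.056
exp(1.056) = 2.87485
N = 582 * 2.87485 = 1673.16 ≈ 1673

1673


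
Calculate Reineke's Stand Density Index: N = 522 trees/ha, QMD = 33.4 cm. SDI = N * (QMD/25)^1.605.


QMD/25 = 33.4/25 = 1.336
(1.336)^1.605 = exp(1.605 * ln(1.336)) = exp(1.605 * 0.289680) = exp(0.464936) = 1.59191
SDI = 522 * 1.59191 = 830.977 ≈ 831

831


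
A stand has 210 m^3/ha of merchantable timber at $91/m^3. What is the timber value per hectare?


Value = 210 * 91 = $19110/ha

$19110/ha


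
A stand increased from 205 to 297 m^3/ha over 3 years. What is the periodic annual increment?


PAI = (V2 - V1) / period = (297 - 205) / 3 = 92 / 3 = 30.6667 ≈ 30.67 m^3/ha/yr

30.67 m^3/ha/yr


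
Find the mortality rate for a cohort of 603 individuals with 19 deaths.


Mortality rate = 19 / 603 = 0.031509 ≈ 0.0315

0.0315


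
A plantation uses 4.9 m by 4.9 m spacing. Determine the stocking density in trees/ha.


N = 10000 / 4.9^2 = 10000 / 24.01 = 416.493 ≈ 416 trees/ha

416 trees/ha


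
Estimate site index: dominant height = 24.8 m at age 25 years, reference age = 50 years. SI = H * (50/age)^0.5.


50/25 = 2.00000
(2.00000)^0.5 = 1.41421
SI = 24.8 * 1.41421 = 35.0724 ≈ 35.1 m

35.1 m


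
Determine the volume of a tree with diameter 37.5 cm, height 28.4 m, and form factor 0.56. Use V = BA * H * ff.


(D/200)^2 = (37.5/200)^2 = 0.1875^2 = 0.03515625
BA = 3.141593 * 0.03515625 = 0.110447 m^2
V = 0.110447 * 28.4 * 0.56 = 1.75655 ≈ 1.757 m^3

1.757 m^3


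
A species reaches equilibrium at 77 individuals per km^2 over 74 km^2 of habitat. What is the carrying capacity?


K = 77 * 74 = 5698 individuals

5698 individuals


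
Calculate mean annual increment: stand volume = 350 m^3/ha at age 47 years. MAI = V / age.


MAI = 350 / 47 = 7.4468 ≈ 7.45 m^3/ha/yr

7.45 m^3/ha/yr


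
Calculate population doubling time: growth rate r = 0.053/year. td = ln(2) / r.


td = ln(2) / 0.053 = 0.693147 / 0.053 = 13.0782 ≈ 13.1 years

13.1 years


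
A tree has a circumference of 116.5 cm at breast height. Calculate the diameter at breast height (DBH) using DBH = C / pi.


DBH = C / pi = 116.5 / 3.141593 = 37.0831 ≈ 37.08 cm

37.08 cm


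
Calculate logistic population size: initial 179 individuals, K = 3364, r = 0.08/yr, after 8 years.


(K - N0)/N0 = (3364 - 179)/179 = 3185/179 = 17.7933
r*t = 0.08 * 8 = 0.64; exp(-0.64) = 0.527292
17.7933 * 0.527292 = 9.38226
1 + 9.38226 = 10.3823
N = 3364 / 10.3823 = 324.013 ≈ 324

324


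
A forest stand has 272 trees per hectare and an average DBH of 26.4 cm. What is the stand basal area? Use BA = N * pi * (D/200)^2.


(D/200)^2 = (26.4/200)^2 = 0.132^2 = 0.017424
Individual BA = 3.141593 * 0.017424 = 0.0547391 m^2
Stand BA = 272 * 0.0547391 = 14.8890 ≈ 14.89 m^2/ha

14.89 m^2/ha


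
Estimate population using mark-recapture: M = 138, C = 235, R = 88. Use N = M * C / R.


N = M * C / R = 138 * 235 / 88 = 32430 / 88 = 368.52 ≈ 369

369 individuals


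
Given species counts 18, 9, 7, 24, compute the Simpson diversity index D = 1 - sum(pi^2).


Total N = 18 + 9 + 7 + 24 = 58
Per-species terms:
  p = 18/58 = 0.310345; p^2 = 0.310345^2 = 0.096314
  p = 9/58 = 0.155172; p^2 = 0.155172^2 = 0.024078
  p = 7/58 = 0.120690; p^2 = 0.120690^2 = 0.014566
  p = 24/58 = 0.413793; p^2 = 0.413793^2 = 0.171225
sum(p^2) = 0.096314 + 0.024078 + 0.014566 + 0.171225 = 0.306183
D = 1 - 0.306183 = 0.693817 ≈ 0.6938

0.6938


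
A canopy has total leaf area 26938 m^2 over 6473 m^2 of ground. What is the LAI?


LAI = 26938 / 6473 = 4.1616 ≈ 4.16

4.16


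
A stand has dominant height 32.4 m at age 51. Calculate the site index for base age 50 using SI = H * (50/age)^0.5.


50/51 = 0.980392
(0.980392)^0.5 = 0.990147
SI = 32.4 * 0.990147 = 32.0808 ≈ 32.1 m

32.1 m


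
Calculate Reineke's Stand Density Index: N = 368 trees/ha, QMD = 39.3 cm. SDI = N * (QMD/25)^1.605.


QMD/25 = 39.3/25 = 1.572
(1.572)^1.605 = exp(1.605 * ln(1.572)) = exp(1.605 * 0.452349) = exp(0.726020) = 2.06684
SDI = 368 * 2.06684 = 760.597 ≈ 761

761


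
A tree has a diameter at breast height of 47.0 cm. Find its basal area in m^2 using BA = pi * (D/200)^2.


D/200 = 47.0/200 = 0.235 m
(D/200)^2 = 0.235^2 = 0.055225
BA = 3.141593 * 0.055225 = 0.173494 ≈ 0.1735 m^2

0.1735 m^2


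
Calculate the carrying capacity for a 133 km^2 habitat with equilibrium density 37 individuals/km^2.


K = 37 * 133 = 4921 individuals

4921 individuals


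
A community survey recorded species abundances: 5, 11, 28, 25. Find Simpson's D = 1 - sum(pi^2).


Total N = 5 + 11 + 28 + 25 = 69
Per-species terms:
  p = 5/69 = 0.072464; p^2 = 0.072464^2 = 0.005251
  p = 11/69 = 0.159420; p^2 = 0.159420^2 = 0.025415
  p = 28/69 = 0.405797; p^2 = 0.405797^2 = 0.164671
  p = 25/69 = 0.362319; p^2 = 0.362319^2 = 0.131275
sum(p^2) = 0.005251 + 0.025415 + 0.164671 + 0.131275 = 0.326612
D = 1 - 0.326612 = 0.673388 ≈ 0.6734

0.6734


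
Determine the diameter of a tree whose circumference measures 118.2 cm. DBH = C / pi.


DBH = C / pi = 118.2 / 3.141593 = 37.6242 ≈ 37.62 cm

37.62 cm


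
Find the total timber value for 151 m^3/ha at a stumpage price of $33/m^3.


Value = 151 * 33 = $4983/ha

$4983/ha


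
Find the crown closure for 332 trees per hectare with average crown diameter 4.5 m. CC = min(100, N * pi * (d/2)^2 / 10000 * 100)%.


(d/2)^2 = (4.5/2)^2 = 2.25^2 = 5.0625
Crown area = 3.141593 * 5.0625 = 15.9043 m^2
N * area / 10000 * 100 = 332 * 15.9043 / 10000 * 100 = 52.8023
CC = min(100, 52.8023) = 52.8023 ≈ 52.8%

52.8%


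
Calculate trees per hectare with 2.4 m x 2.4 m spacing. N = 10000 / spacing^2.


N = 10000 / 2.4^2 = 10000 / 5.76 = 1736.11 ≈ 1736 trees/ha

1736 trees/ha


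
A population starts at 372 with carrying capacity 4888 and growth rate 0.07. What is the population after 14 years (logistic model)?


(K - N0)/N0 = (4888 - 372)/372 = 4516/372 = 12.1398
r*t = 0.07 * 14 = 0.98; exp(-0.98) = 0.375311
12.1398 * 0.375311 = 4.55620
1 + 4.55620 = 5.55620
N = 4888 / 5.55620 = 879.738 ≈ 880

880


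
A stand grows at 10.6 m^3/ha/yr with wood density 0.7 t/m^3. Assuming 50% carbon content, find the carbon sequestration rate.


C = 10.6 * 0.7 * 0.5 = 3.71 t C/ha/yr

3.71 t C/ha/yr


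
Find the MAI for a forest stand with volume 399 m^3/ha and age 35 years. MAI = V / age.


MAI = 399 / 35 = 11.40 m^3/ha/yr

11.40 m^3/ha/yr


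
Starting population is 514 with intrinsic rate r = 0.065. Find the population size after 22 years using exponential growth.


r*t = 0.065 * 22 = 1.43
exp(1.43) = 4.17870
N = 514 * 4.17870 = 2147.85 ≈ 2148

2148


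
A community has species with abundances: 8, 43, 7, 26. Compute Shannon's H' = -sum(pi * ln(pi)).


Total N = 8 + 43 + 7 + 26 = 84
Per-species terms:
  p = 8/84 = 0.095238; ln(p) = -2.351376; p*ln(p) = 0.095238 * (-2.351376) = -0.223940
  p = 43/84 = 0.511905; ln(p) = -0.669616; p*ln(p) = 0.511905 * (-0.669616) = -0.342780
  p = 7/84 = 0.083333; ln(p) = -2.484911; p*ln(p) = 0.083333 * (-2.484911) = -0.207075
  p = 26/84 = 0.309524; ln(p) = -1.172720; p*ln(p) = 0.309524 * (-1.172720) = -0.362985
sum(p*ln(p)) = (-0.223940) + (-0.342780) + (-0.207075) + (-0.362985) = -1.136780
H' = -(-1.136780) = 1.136780 ≈ 1.1368

1.1368


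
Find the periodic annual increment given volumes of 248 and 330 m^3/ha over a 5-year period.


PAI = (V2 - V1) / period = (330 - 248) / 5 = 82 / 5 = 16.40 m^3/ha/yr

16.40 m^3/ha/yr


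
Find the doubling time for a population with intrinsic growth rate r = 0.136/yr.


td = ln(2) / 0.136 = 0.693147 / 0.136 = 5.09667 ≈ 5.1 years

5.1 years


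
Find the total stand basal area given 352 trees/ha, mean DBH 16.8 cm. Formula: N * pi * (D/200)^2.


(D/200)^2 = (16.8/200)^2 = 0.084^2 = 0.007056
Individual BA = 3.141593 * 0.007056 = 0.0221671 m^2
Stand BA = 352 * 0.0221671 = 7.80282 ≈ 7.80 m^2/ha

7.80 m^2/ha


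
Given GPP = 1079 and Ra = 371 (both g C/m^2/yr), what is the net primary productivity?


NPP = GPP - Ra = 1079 - 371 = 708 g C/m^2/yr

708 g C/m^2/yr


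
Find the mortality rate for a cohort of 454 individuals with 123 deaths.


Mortality rate = 123 / 454 = 0.270925 ≈ 0.2709

0.2709


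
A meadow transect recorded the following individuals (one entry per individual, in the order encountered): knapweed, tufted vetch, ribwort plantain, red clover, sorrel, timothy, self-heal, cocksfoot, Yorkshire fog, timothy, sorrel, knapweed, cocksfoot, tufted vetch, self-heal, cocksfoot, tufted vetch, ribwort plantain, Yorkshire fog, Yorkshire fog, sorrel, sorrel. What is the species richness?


Total individuals logged = 22
Distinct species (count of individuals): knapweed (2), tufted vetch (3), ribwort plantain (2), red clover (1), sorrel (4), timothy (2), self-heal (2), cocksfoot (3), Yorkshire fog (3)
Species richness = number of distinct species = 9

9


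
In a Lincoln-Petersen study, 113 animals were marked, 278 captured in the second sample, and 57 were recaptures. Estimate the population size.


N = M * C / R = 113 * 278 / 57 = 31414 / 57 = 551.12 ≈ 551

551 individuals


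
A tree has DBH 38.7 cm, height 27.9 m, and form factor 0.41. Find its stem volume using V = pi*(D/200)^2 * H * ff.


(D/200)^2 = (38.7/200)^2 = 0.1935^2 = 0.03744225
BA = 3.141593 * 0.03744225 = 0.117628 m^2
V = 0.117628 * 27.9 * 0.41 = 1.34555 ≈ 1.346 m^3

1.346 m^3


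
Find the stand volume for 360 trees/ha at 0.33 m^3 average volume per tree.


V_stand = 360 * 0.33 = 118.8 m^3/ha

118.8 m^3/ha


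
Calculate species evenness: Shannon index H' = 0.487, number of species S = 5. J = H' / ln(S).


ln(5) = 1.60944
J = H' / ln(S) = 0.487 / 1.60944 = 0.302590 ≈ 0.3026

0.3026


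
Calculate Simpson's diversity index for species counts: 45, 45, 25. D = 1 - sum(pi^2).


Total N = 45 + 45 + 25 = 115
Per-species terms:
  p = 45/115 = 0.391304; p^2 = 0.391304^2 = 0.153119
  p = 45/115 = 0.391304; p^2 = 0.391304^2 = 0.153119
  p = 25/115 = 0.217391; p^2 = 0.217391^2 = 0.047259
sum(p^2) = 0.153119 + 0.153119 + 0.047259 = 0.353497
D = 1 - 0.353497 = 0.646503 ≈ 0.6465

0.6465


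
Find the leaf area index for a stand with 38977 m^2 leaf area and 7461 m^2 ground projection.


LAI = 38977 / 7461 = 5.2241 ≈ 5.22

5.22


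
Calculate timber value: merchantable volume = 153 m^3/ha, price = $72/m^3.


Value = 153 * 72 = $11016/ha

$11016/ha


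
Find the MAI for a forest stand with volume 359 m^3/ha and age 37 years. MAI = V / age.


MAI = 359 / 37 = 9.7027 ≈ 9.70 m^3/ha/yr

9.70 m^3/ha/yr


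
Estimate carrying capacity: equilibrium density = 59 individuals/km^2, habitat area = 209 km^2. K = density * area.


K = 59 * 209 = 12331 individuals

12331 individuals


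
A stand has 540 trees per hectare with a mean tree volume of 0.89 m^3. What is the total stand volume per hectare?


V_stand = 540 * 0.89 = 480.6 m^3/ha

480.6 m^3/ha


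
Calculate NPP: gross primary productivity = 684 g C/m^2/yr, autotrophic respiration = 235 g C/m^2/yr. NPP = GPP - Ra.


NPP = GPP - Ra = 684 - 235 = 449 g C/m^2/yr

449 g C/m^2/yr


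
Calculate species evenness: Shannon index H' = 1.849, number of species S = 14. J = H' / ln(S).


ln(14) = 2.63906
J = H' / ln(S) = 1.849 / 2.63906 = 0.700628 ≈ 0.7006

0.7006


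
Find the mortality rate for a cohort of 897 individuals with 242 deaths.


Mortality rate = 242 / 897 = 0.269788 ≈ 0.2698

0.2698


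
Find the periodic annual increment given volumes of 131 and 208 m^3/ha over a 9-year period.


PAI = (V2 - V1) / period = (208 - 131) / 9 = 77 / 9 = 8.5556 ≈ 8.56 m^3/ha/yr

8.56 m^3/ha/yr


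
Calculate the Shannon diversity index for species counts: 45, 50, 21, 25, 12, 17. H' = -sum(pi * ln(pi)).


Total N = 45 + 50 + 21 + 25 + 12 + 17 = 170
Per-species terms:
  p = 45/170 = 0.264706; ln(p) = -1.329136; p*ln(p) = 0.264706 * (-1.329136) = -0.351830
  p = 50/170 = 0.294118; ln(p) = -1.223774; p*ln(p) = 0.294118 * (-1.223774) = -0.359934
  p = 21/170 = 0.123529; ln(p) = -2.091279; p*ln(p) = 0.123529 * (-2.091279) = -0.258334
  p = 25/170 = 0.147059; ln(p) = -1.916921; p*ln(p) = 0.147059 * (-1.916921) = -0.281900
  p = 12/170 = 0.070588; ln(p) = -2.650895; p*ln(p) = 0.070588 * (-2.650895) = -0.187121
  p = 17/170 = 0.100000; ln(p) = -2.302585; p*ln(p) = 0.100000 * (-2.302585) = -0.230259
sum(p*ln(p)) = (-0.351830) + (-0.359934) + (-0.258334) + (-0.281900) + (-0.187121) + (-0.230259) = -1.669378
H' = -(-1.669378) = 1.669378 ≈ 1.6694

1.6694


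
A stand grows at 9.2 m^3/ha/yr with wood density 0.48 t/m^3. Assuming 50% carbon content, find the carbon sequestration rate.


C = 9.2 * 0.48 * 0.5 = 2.208 ≈ 2.21 t C/ha/yr

2.21 t C/ha/yr


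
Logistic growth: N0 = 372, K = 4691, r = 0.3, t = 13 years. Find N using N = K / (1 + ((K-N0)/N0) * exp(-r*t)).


(K - N0)/N0 = (4691 - 372)/372 = 4319/372 = 11.6102
r*t = 0.3 * 13 = 3.9; exp(-3.9) = 0.0202419
11.6102 * 0.0202419 = 0.235013
1 + 0.235013 = 1.23501
N = 4691 / 1.23501 = 3798.35 ≈ 3798

3798


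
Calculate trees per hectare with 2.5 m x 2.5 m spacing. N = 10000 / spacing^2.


N = 10000 / 2.5^2 = 10000 / 6.25 = 1600.00 ≈ 1600 trees/ha

1600 trees/ha


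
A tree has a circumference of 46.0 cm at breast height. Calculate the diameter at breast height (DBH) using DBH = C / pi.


DBH = C / pi = 46.0 / 3.141593 = 14.6423 ≈ 14.64 cm

14.64 cm


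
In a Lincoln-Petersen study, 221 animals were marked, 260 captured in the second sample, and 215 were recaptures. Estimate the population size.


N = M * C / R = 221 * 260 / 215 = 57460 / 215 = 267.26 ≈ 267

267 individuals


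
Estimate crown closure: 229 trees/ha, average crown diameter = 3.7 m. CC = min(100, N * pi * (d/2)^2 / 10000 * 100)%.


(d/2)^2 = (3.7/2)^2 = 1.85^2 = 3.4225
Crown area = 3.141593 * 3.4225 = 10.7521 m^2
N * area / 10000 * 100 = 229 * 10.7521 / 10000 * 100 = 24.6223
CC = min(100, 24.6223) = 24.6223 ≈ 24.6%

24.6%


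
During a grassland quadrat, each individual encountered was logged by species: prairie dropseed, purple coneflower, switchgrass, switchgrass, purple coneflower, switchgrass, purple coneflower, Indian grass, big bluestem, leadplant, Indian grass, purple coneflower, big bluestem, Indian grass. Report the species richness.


Total individuals logged = 14
Distinct species (count of individuals): prairie dropseed (1), purple coneflower (4), switchgrass (3), Indian grass (3), big bluestem (2), leadplant (1)
Species richness = number of distinct species = 6

6


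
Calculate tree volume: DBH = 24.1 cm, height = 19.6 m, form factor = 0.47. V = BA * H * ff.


(D/200)^2 = (24.1/200)^2 = 0.1205^2 = 0.01452025
BA = 3.141593 * 0.01452025 = 0.0456167 m^2
V = 0.0456167 * 19.6 * 0.47 = 0.420221 ≈ 0.420 m^3

0.420 m^3


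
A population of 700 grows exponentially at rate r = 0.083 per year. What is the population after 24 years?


r*t = 0.083 * 24 = 1.992
exp(1.992) = 7.33018
N = 700 * 7.33018 = 5131.13 ≈ 5131

5131


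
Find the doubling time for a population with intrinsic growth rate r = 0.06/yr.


td = ln(2) / 0.06 = 0.693147 / 0.06 = 11.5525 ≈ 11.6 years

11.6 years


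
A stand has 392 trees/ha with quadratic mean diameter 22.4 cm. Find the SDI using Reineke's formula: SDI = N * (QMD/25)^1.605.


QMD/25 = 22.4/25 = 0.896
(0.896)^1.605 = exp(1.605 * ln(0.896)) = exp(1.605 * (-0.109815)) = exp(-0.176253) = 0.838406
SDI = 392 * 0.838406 = 328.655 ≈ 329

329


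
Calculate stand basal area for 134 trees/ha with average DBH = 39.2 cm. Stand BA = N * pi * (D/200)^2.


(D/200)^2 = (39.2/200)^2 = 0.196^2 = 0.038416
Individual BA = 3.141593 * 0.038416 = 0.120687 m^2
Stand BA = 134 * 0.120687 = 16.1721 ≈ 16.17 m^2/ha

16.17 m^2/ha


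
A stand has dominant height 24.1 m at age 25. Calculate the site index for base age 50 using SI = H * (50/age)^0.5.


50/25 = 2.00000
(2.00000)^0.5 = 1.41421
SI = 24.1 * 1.41421 = 34.0825 ≈ 34.1 m

34.1 m


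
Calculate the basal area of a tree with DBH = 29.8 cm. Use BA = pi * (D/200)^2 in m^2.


D/200 = 29.8/200 = 0.149 m
(D/200)^2 = 0.149^2 = 0.022201
BA = 3.141593 * 0.022201 = 0.0697465 ≈ 0.0697 m^2

0.0697 m^2


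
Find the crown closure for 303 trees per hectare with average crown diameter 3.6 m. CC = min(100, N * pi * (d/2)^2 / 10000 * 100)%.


(d/2)^2 = (3.6/2)^2 = 1.8^2 = 3.24
Crown area = 3.141593 * 3.24 = 10.1788 m^2
N * area / 10000 * 100 = 303 * 10.1788 / 10000 * 100 = 30.8418
CC = min(100, 30.8418) = 30.8418 ≈ 30.8%

30.8%


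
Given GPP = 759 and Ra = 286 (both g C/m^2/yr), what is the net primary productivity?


NPP = GPP - Ra = 759 - 286 = 473 g C/m^2/yr

473 g C/m^2/yr


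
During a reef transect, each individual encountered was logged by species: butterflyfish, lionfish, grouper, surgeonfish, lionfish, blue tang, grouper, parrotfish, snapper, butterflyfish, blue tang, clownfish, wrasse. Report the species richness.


Total individuals logged = 13
Distinct species (count of individuals): butterflyfish (2), lionfish (2), grouper (2), surgeonfish (1), blue tang (2), parrotfish (1), snapper (1), clownfish (1), wrasse (1)
Species richness = number of distinct species = 9

9


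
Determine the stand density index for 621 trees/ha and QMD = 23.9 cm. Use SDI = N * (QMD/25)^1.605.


QMD/25 = 23.9/25 = 0.956
(0.956)^1.605 = exp(1.605 * ln(0.956)) = exp(1.605 * (-0.0449974)) = exp(-0.0722208) = 0.930325
SDI = 621 * 0.930325 = 577.732 ≈ 578

578


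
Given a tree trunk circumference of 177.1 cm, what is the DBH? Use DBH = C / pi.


DBH = C / pi = 177.1 / 3.141593 = 56.3727 ≈ 56.37 cm

56.37 cm


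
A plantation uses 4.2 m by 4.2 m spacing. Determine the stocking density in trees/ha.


N = 10000 / 4.2^2 = 10000 / 17.64 = 566.893 ≈ 567 trees/ha

567 trees/ha


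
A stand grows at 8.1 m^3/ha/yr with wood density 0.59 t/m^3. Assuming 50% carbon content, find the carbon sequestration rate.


C = 8.1 * 0.59 * 0.5 = 2.3895 ≈ 2.39 t C/ha/yr

2.39 t C/ha/yr


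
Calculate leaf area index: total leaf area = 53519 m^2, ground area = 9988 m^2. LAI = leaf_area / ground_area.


LAI = 53519 / 9988 = 5.3583 ≈ 5.36

5.36


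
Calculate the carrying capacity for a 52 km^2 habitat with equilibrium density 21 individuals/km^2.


K = 21 * 52 = 1092 individuals

1092 individuals


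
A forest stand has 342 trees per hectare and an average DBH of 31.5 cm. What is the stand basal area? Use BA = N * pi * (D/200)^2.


(D/200)^2 = (31.5/200)^2 = 0.1575^2 = 0.02480625
Individual BA = 3.141593 * 0.02480625 = 0.0779311 m^2
Stand BA = 342 * 0.0779311 = 26.6524 ≈ 26.65 m^2/ha

26.65 m^2/ha


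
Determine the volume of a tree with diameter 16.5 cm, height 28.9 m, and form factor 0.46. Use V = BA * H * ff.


(D/200)^2 = (16.5/200)^2 = 0.0825^2 = 0.00680625
BA = 3.141593 * 0.00680625 = 0.0213825 m^2
V = 0.0213825 * 28.9 * 0.46 = 0.284259 ≈ 0.284 m^3

0.284 m^3


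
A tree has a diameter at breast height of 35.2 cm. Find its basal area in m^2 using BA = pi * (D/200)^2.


D/200 = 35.2/200 = 0.176 m
(D/200)^2 = 0.176^2 = 0.030976
BA = 3.141593 * 0.030976 = 0.0973140 ≈ 0.0973 m^2

0.0973 m^2


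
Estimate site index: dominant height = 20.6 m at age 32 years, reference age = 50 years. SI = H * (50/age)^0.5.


50/32 = 1.56250
(1.56250)^0.5 = 1.25000
SI = 20.6 * 1.25000 = 25.7500 ≈ 25.8 m

25.8 m


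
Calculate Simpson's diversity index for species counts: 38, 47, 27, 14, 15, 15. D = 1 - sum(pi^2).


Total N = 38 + 47 + 27 + 14 + 15 + 15 = 156
Per-species terms:
  p = 38/156 = 0.243590; p^2 = 0.243590^2 = 0.059336
  p = 47/156 = 0.301282; p^2 = 0.301282^2 = 0.090771
  p = 27/156 = 0.173077; p^2 = 0.173077^2 = 0.029956
  p = 14/156 = 0.089744; p^2 = 0.089744^2 = 0.008054
  p = 15/156 = 0.096154; p^2 = 0.096154^2 = 0.009246
  p = 15/156 = 0.096154; p^2 = 0.096154^2 = 0.009246
sum(p^2) = 0.059336 + 0.090771 + 0.029956 + 0.008054 + 0.009246 + 0.009246 = 0.206609
D = 1 - 0.206609 = 0.793391 ≈ 0.7934

0.7934


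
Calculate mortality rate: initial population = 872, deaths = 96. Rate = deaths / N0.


Mortality rate = 96 / 872 = 0.110092 ≈ 0.1101

0.1101


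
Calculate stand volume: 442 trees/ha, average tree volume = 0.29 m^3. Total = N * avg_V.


V_stand = 442 * 0.29 = 128.18 ≈ 128.2 m^3/ha

128.2 m^3/ha


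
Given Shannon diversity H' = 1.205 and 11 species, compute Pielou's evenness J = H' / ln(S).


ln(11) = 2.39790
J = H' / ln(S) = 1.205 / 2.39790 = 0.502523 ≈ 0.5025

0.5025


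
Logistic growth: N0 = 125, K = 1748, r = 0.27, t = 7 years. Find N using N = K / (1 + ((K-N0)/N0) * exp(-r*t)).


(K - N0)/N0 = (1748 - 125)/125 = 1623/125 = 12.9840
r*t = 0.27 * 7 = 1.89; exp(-1.89) = 0.151072
12.9840 * 0.151072 = 1.96152
1 + 1.96152 = 2.96152
N = 1748 / 2.96152 = 590.237 ≈ 590

590


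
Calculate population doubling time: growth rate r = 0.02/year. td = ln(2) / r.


td = ln(2) / 0.02 = 0.693147 / 0.02 = 34.6574 ≈ 34.7 years

34.7 years


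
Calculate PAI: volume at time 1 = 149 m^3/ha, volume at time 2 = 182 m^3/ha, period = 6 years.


PAI = (V2 - V1) / period = (182 - 149) / 6 = 33 / 6 = 5.50 m^3/ha/yr

5.50 m^3/ha/yr


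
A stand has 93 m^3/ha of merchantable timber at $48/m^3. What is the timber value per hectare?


Value = 93 * 48 = $4464/ha

$4464/ha


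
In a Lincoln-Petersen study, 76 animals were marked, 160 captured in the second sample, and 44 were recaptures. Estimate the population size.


N = M * C / R = 76 * 160 / 44 = 12160 / 44 = 276.36 ≈ 276

276 individuals


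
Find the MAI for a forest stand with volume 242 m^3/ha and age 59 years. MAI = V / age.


MAI = 242 / 59 = 4.1017 ≈ 4.10 m^3/ha/yr

4.10 m^3/ha/yr


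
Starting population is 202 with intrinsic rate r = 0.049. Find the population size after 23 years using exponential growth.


r*t = 0.049 * 23 = 1.127
exp(1.127) = 3.08638
N = 202 * 3.08638 = 623.449 ≈ 623

623


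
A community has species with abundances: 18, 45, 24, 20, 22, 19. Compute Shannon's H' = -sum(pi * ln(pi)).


Total N = 18 + 45 + 24 + 20 + 22 + 19 = 148
Per-species terms:
  p = 18/148 = 0.121622; ln(p) = -2.106837; p*ln(p) = 0.121622 * (-2.106837) = -0.256238
  p = 45/148 = 0.304054; ln(p) = -1.190550; p*ln(p) = 0.304054 * (-1.190550) = -0.361991
  p = 24/148 = 0.162162; ln(p) = -1.819159; p*ln(p) = 0.162162 * (-1.819159) = -0.294998
  p = 20/148 = 0.135135; ln(p) = -2.001481; p*ln(p) = 0.135135 * (-2.001481) = -0.270470
  p = 22/148 = 0.148649; ln(p) = -1.906167; p*ln(p) = 0.148649 * (-1.906167) = -0.283350
  p = 19/148 = 0.128378; ln(p) = -2.052776; p*ln(p) = 0.128378 * (-2.052776) = -0.263531
sum(p*ln(p)) = (-0.256238) + (-0.361991) + (-0.294998) + (-0.270470) + (-0.283350) + (-0.263531) = -1.730578
H' = -(-1.730578) = 1.730578 ≈ 1.7306

1.7306


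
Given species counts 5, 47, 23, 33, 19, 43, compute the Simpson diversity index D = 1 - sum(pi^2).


Total N = 5 + 47 + 23 + 33 + 19 + 43 = 170
Per-species terms:
  p = 5/170 = 0.029412; p^2 = 0.029412^2 = 0.000865
  p = 47/170 = 0.276471; p^2 = 0.276471^2 = 0.076436
  p = 23/170 = 0.135294; p^2 = 0.135294^2 = 0.018304
  p = 33/170 = 0.194118; p^2 = 0.194118^2 = 0.037682
  p = 19/170 = 0.111765; p^2 = 0.111765^2 = 0.012491
  p = 43/170 = 0.252941; p^2 = 0.252941^2 = 0.063979
sum(p^2) = 0.000865 + 0.076436 + 0.018304 + 0.037682 + 0.012491 + 0.063979 = 0.209757
D = 1 - 0.209757 = 0.790243 ≈ 0.7902

0.7902


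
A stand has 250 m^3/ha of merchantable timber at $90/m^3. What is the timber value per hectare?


Value = 250 * 90 = $22500/ha

$22500/ha


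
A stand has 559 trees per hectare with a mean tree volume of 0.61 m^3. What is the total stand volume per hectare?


V_stand = 559 * 0.61 = 340.99 ≈ 341.0 m^3/ha

341.0 m^3/ha


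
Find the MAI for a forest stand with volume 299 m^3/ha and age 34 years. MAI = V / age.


MAI = 299 / 34 = 8.7941 ≈ 8.79 m^3/ha/yr

8.79 m^3/ha/yr


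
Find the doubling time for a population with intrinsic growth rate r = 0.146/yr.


td = ln(2) / 0.146 = 0.693147 / 0.146 = 4.74758 ≈ 4.7 years

4.7 years


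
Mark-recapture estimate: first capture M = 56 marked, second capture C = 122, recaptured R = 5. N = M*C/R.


N = M * C / R = 56 * 122 / 5 = 6832 / 5 = 1366.40 ≈ 1366

1366 individuals


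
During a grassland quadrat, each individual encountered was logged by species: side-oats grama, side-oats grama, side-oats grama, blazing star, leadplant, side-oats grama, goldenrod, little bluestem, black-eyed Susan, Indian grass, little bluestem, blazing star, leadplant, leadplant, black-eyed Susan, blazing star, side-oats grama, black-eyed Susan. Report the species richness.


Total individuals logged = 18
Distinct species (count of individuals): side-oats grama (5), blazing star (3), leadplant (3), goldenrod (1), little bluestem (2), black-eyed Susan (3), Indian grass (1)
Species richness = number of distinct species = 7

7


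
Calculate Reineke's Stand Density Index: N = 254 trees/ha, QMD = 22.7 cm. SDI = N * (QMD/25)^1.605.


QMD/25 = 22.7/25 = 0.908
(0.908)^1.605 = exp(1.605 * ln(0.908)) = exp(1.605 * (-0.0965109)) = exp(-0.154900) = 0.856501
SDI = 254 * 0.856501 = 217.551 ≈ 218

218


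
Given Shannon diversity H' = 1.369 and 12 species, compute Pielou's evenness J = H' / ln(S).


ln(12) = 2.48491
J = H' / ln(S) = 1.369 / 2.48491 = 0.550925 ≈ 0.5509

0.5509


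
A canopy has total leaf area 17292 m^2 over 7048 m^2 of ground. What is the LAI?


LAI = 17292 / 7048 = 2.4535 ≈ 2.45

2.45


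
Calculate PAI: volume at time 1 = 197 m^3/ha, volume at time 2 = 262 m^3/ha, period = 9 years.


PAI = (V2 - V1) / period = (262 - 197) / 9 = 65 / 9 = 7.2222 ≈ 7.22 m^3/ha/yr

7.22 m^3/ha/yr


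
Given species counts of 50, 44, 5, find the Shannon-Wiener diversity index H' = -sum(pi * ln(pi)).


Total N = 50 + 44 + 5 = 99
Per-species terms:
  p = 50/99 = 0.505051; ln(p) = -0.683096; p*ln(p) = 0.505051 * (-0.683096) = -0.344998
  p = 44/99 = 0.444444; ln(p) = -0.810931; p*ln(p) = 0.444444 * (-0.810931) = -0.360413
  p = 5/99 = 0.050505; ln(p) = -2.985683; p*ln(p) = 0.050505 * (-2.985683) = -0.150792
sum(p*ln(p)) = (-0.344998) + (-0.360413) + (-0.150792) = -0.856203
H' = -(-0.856203) = 0.856203 ≈ 0.8562

0.8562


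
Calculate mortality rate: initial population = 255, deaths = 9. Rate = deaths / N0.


Mortality rate = 9 / 255 = 0.035294 ≈ 0.0353

0.0353


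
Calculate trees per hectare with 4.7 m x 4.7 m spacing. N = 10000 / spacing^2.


N = 10000 / 4.7^2 = 10000 / 22.09 = 452.694 ≈ 453 trees/ha

453 trees/ha


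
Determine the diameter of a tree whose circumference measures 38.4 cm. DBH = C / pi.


DBH = C / pi = 38.4 / 3.141593 = 12.2231 ≈ 12.22 cm

12.22 cm


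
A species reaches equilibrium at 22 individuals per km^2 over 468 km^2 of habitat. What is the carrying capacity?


K = 22 * 468 = 10296 individuals

10296 individuals


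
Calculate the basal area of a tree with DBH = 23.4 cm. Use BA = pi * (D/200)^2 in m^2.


D/200 = 23.4/200 = 0.117 m
(D/200)^2 = 0.117^2 = 0.013689
BA = 3.141593 * 0.013689 = 0.0430053 ≈ 0.0430 m^2

0.0430 m^2


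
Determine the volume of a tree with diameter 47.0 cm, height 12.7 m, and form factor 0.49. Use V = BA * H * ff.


(D/200)^2 = (47.0/200)^2 = 0.235^2 = 0.055225
BA = 3.141593 * 0.055225 = 0.173494 m^2
V = 0.173494 * 12.7 * 0.49 = 1.07965 ≈ 1.080 m^3

1.080 m^3


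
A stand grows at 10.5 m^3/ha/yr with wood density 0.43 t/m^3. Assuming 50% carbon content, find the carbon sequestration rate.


C = 10.5 * 0.43 * 0.5 = 2.2575 ≈ 2.26 t C/ha/yr

2.26 t C/ha/yr


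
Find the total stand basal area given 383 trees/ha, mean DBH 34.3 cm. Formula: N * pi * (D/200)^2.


(D/200)^2 = (34.3/200)^2 = 0.1715^2 = 0.02941225
Individual BA = 3.141593 * 0.02941225 = 0.0924013 m^2
Stand BA = 383 * 0.0924013 = 35.3897 ≈ 35.39 m^2/ha

35.39 m^2/ha


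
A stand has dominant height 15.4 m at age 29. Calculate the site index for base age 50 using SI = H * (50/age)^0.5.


50/29 = 1.72414
(1.72414)^0.5 = 1.31307
SI = 15.4 * 1.31307 = 20.2213 ≈ 20.2 m

20.2 m


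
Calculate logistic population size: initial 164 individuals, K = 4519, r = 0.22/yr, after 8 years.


(K - N0)/N0 = (4519 - 164)/164 = 4355/164 = 26.5549
r*t = 0.22 * 8 = 1.76; exp(-1.76) = 0.172045
26.5549 * 0.172045 = 4.56864
1 + 4.56864 = 5.56864
N = 4519 / 5.56864 = 811.509 ≈ 812

812


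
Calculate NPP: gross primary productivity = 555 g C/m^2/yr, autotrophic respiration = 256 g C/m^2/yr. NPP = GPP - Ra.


NPP = GPP - Ra = 555 - 256 = 299 g C/m^2/yr

299 g C/m^2/yr


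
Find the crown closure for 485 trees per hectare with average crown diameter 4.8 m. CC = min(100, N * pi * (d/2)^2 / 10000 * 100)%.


(d/2)^2 = (4.8/2)^2 = 2.4^2 = 5.76
Crown area = 3.141593 * 5.76 = 18.0956 m^2
N * area / 10000 * 100 = 485 * 18.0956 / 10000 * 100 = 87.7637
CC = min(100, 87.7637) = 87.7637 ≈ 87.8%

87.8%


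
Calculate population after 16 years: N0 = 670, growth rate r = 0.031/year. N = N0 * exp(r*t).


r*t = 0.031 * 16 = 0.496
exp(0.496) = 1.64214
N = 670 * 1.64214 = 1100.23 ≈ 1100

1100
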